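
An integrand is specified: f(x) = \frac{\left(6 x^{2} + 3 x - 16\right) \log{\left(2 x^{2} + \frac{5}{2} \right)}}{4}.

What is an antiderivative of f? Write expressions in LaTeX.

An antiderivative is F(x) = - \frac{x^{3}}{3} - \frac{3 x^{2}}{8} + \frac{37 x}{4} + \left(\frac{x^{3}}{2} + \frac{3 x^{2}}{8} - 4 x\right) \log{\left(2 x^{2} + \frac{5}{2} \right)} + \frac{15 \log{\left(x^{2} + \frac{5}{4} \right)}}{32} - \frac{37 \sqrt{5} \operatorname{atan}{\left(\frac{2 \sqrt{5} x}{5} \right)}}{8}.

Recover f(x) by differentiating a candidate F(x); any mismatch rules it out.
Check: d/dx[- \frac{x^{3}}{3} - \frac{3 x^{2}}{8} + \frac{37 x}{4} + \left(\frac{x^{3}}{2} + \frac{3 x^{2}}{8} - 4 x\right) \log{\left(2 x^{2} + \frac{5}{2} \right)} + \frac{15 \log{\left(x^{2} + \frac{5}{4} \right)}}{32} - \frac{37 \sqrt{5} \operatorname{atan}{\left(\frac{2 \sqrt{5} x}{5} \right)}}{8}] = \frac{3 x^{2} \log{\left(2 x^{2} + \frac{5}{2} \right)}}{2} + \frac{3 x \log{\left(2 x^{2} + \frac{5}{2} \right)}}{4} - 4 \log{\left(2 x^{2} + \frac{5}{2} \right)}, which equals f(x).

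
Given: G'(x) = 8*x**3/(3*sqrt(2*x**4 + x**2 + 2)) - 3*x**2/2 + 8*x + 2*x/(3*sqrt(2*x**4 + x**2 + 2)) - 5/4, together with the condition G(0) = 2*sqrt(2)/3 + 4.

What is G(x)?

Integrate term by term and add the pieces.
A general antiderivative is -x**3/2 + 4*x**2 - 5*x/4 + 2*sqrt(2*x**4 + x**2 + 2)/3 + 4 + C.
The condition gives C = 2*sqrt(2)/3 + 4 - (2*sqrt(2)/3 + 4) = 0.
So G(x) = -x**3/2 + 4*x**2 - 5*x/4 + 2*sqrt(2*x**4 + x**2 + 2)/3 + 4.
Check: d/dx[-x**3/2 + 4*x**2 - 5*x/4 + 2*sqrt(2*x**4 + x**2 + 2)/3 + 4] = (32*x**3 - 18*x**2*sqrt(2*x**4 + x**2 + 2) + 96*x*sqrt(2*x**4 + x**2 + 2) + 8*x - 15*sqrt(2*x**4 + x**2 + 2))/(12*sqrt(2*x**4 + x**2 + 2)), which equals G'(x).

G(x) = -x**3/2 + 4*x**2 - 5*x/4 + 2*sqrt(2*x**4 + x**2 + 2)/3 + 4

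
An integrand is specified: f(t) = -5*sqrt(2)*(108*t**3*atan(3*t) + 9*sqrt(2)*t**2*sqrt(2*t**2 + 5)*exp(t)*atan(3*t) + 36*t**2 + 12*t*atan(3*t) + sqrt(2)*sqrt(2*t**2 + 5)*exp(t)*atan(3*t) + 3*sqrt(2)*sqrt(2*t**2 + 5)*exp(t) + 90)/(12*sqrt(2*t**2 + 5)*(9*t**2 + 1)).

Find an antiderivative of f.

f has the shape u'v + uv' for u = -5*sqrt(t**2 + 5/2) - 5*exp(t)/6 and v = atan(3*t) — it is the derivative of the product u*v.
Check: d/dt[sqrt(2)*(-30*sqrt(2*t**2 + 5)*atan(3*t) - 5*sqrt(2)*exp(t)*atan(3*t))/12] = (-270*sqrt(2)*t**3*atan(3*t) - 45*t**2*sqrt(2*t**2 + 5)*exp(t)*atan(3*t) - 90*sqrt(2)*t**2 - 30*sqrt(2)*t*atan(3*t) - 5*sqrt(2*t**2 + 5)*exp(t)*atan(3*t) - 15*sqrt(2*t**2 + 5)*exp(t) - 225*sqrt(2))/(54*t**2*sqrt(2*t**2 + 5) + 6*sqrt(2*t**2 + 5)), which equals f(t).

An antiderivative is F(t) = sqrt(2)*(-30*sqrt(2*t**2 + 5)*atan(3*t) - 5*sqrt(2)*exp(t)*atan(3*t))/12.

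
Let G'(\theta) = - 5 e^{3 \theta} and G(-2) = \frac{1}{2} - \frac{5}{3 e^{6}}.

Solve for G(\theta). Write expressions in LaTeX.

Differentiate the proposed G(\theta) back; it has to land on the given G'(\theta).
A general antiderivative is - \frac{5 e^{3 \theta}}{3} + C.
The condition gives C = \frac{1}{2} - \frac{5}{3 e^{6}} - (- \frac{5}{3 e^{6}}) = \frac{1}{2}.
So G(\theta) = \frac{1}{2} - \frac{5 e^{3 \theta}}{3}.
Check: d/d\theta[\frac{1}{2} - \frac{5 e^{3 \theta}}{3}] = - 5 e^{3 \theta} = G'(\theta).

G(\theta) = \frac{1}{2} - \frac{5 e^{3 \theta}}{3}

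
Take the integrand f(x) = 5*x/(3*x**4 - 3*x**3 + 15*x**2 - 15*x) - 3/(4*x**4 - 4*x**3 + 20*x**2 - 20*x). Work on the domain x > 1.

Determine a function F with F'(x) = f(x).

Factor the denominator (12*x*(x - 1)*(x**2 + 5)) and decompose: f = -(109*x + 55)/(360*(x**2 + 5)) + 11/(72*(x - 1)) + 3/(20*x); each piece integrates to a log, atan, or power term.
Check: d/dx[(108*log(x) + 110*log(x - 1) - 109*log(x**2 + 5) - 22*sqrt(5)*atan(sqrt(5)*x/5))/720] = (20*x - 9)/(12*x**4 - 12*x**3 + 60*x**2 - 60*x), which equals f(x).

An antiderivative is F(x) = (108*log(x) + 110*log(x - 1) - 109*log(x**2 + 5) - 22*sqrt(5)*atan(sqrt(5)*x/5))/720.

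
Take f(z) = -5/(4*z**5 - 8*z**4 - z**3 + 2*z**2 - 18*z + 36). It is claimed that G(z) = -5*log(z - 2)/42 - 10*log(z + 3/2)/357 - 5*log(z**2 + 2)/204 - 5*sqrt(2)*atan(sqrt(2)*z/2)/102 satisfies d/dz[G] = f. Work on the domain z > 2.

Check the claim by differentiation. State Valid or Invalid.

d/dz[G] = (-20*z**3 - 20*z**2 - 10*z + 5)/(102*z**4 - 51*z**3 - 102*z**2 - 102*z - 612)
d/dz[G] - f(z) = -20/(102*z - 153) != 0.

Invalid: d/dz[G] - f = -20/(102*z - 153), which is not 0.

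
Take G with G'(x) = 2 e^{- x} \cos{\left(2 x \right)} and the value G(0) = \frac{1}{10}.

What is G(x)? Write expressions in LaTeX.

G(x) = - \frac{\left(- 5 e^{x} - 8 \sin{\left(2 x \right)} + 4 \cos{\left(2 x \right)}\right) e^{- x}}{10}

The proposed G(x) is checked by its d/dx: the result must match the given G'(x).
A general antiderivative is \frac{4 e^{- x} \sin{\left(2 x \right)}}{5} - \frac{2 e^{- x} \cos{\left(2 x \right)}}{5} + C.
The condition gives C = \frac{1}{10} - (- \frac{2}{5}) = \frac{1}{2}.
So G(x) = - \frac{\left(- 5 e^{x} - 8 \sin{\left(2 x \right)} + 4 \cos{\left(2 x \right)}\right) e^{- x}}{10}.
Check: d/dx[- \frac{\left(- 5 e^{x} - 8 \sin{\left(2 x \right)} + 4 \cos{\left(2 x \right)}\right) e^{- x}}{10}] = 2 e^{- x} \cos{\left(2 x \right)} = G'(x).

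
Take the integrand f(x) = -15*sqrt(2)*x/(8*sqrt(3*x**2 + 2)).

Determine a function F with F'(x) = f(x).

The substitution u = 3*x**2/2 + 1 works: f is exactly (dF/du)*(du/dx) for that inner function.
Check: d/dx[-5*sqrt(3*x**2/2 + 1)/4] = -15*sqrt(2)*x/(8*sqrt(3*x**2 + 2)) = f(x).

An antiderivative is F(x) = -5*sqrt(3*x**2/2 + 1)/4.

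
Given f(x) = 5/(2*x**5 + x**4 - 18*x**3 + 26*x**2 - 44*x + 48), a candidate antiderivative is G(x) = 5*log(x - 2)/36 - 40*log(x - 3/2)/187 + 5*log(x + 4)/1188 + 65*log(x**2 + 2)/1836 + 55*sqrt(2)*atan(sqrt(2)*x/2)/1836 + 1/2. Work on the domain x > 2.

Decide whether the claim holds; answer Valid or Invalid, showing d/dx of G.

d/dx[G] = 5/(2*x**5 + x**4 - 18*x**3 + 26*x**2 - 44*x + 48)
This equals f(x) exactly, so the claim holds.

Valid: G'(x) = f(x).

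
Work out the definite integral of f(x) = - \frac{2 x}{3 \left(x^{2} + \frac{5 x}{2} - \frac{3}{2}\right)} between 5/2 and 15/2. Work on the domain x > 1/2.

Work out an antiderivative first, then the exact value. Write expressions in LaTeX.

Antiderivative: F(x) = - \frac{2 \log{\left(x - \frac{1}{2} \right)}}{21} - \frac{4 \log{\left(x + 3 \right)}}{7}; value = - \frac{4 \log{\left(\frac{21}{2} \right)}}{7} - \frac{2 \log{\left(7 \right)}}{21} + \frac{2 \log{\left(2 \right)}}{21} + \frac{4 \log{\left(\frac{11}{2} \right)}}{7}

Factor the denominator (3 \left(x + 3\right) \left(2 x - 1\right)) and decompose: f = - \frac{4}{21 \left(2 x - 1\right)} - \frac{4}{7 \left(x + 3\right)}; each piece integrates to a log, atan, or power term.
F(x) = - \frac{2 \log{\left(x - \frac{1}{2} \right)}}{21} - \frac{4 \log{\left(x + 3 \right)}}{7} is an antiderivative of f.
Check: d/dx[- \frac{2 \log{\left(x - \frac{1}{2} \right)}}{21} - \frac{4 \log{\left(x + 3 \right)}}{7}] = - \frac{4 x}{6 x^{2} + 15 x - 9}, which equals f(x).
F(15/2) = - \frac{4 \log{\left(\frac{21}{2} \right)}}{7} - \frac{2 \log{\left(7 \right)}}{21}; F(5/2) = - \frac{4 \log{\left(\frac{11}{2} \right)}}{7} - \frac{2 \log{\left(2 \right)}}{21}.
Integral = F(15/2) - F(5/2) = - \frac{4 \log{\left(\frac{21}{2} \right)}}{7} - \frac{2 \log{\left(7 \right)}}{21} + \frac{2 \log{\left(2 \right)}}{21} + \frac{4 \log{\left(\frac{11}{2} \right)}}{7}.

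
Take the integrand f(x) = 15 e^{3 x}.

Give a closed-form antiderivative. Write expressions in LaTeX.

An antiderivative is F(x) = 5 e^{3 x}.

Differentiate the proposed F(x) back; it has to land on f(x) exactly.
Check: d/dx[5 e^{3 x}] = 15 e^{3 x} = f(x).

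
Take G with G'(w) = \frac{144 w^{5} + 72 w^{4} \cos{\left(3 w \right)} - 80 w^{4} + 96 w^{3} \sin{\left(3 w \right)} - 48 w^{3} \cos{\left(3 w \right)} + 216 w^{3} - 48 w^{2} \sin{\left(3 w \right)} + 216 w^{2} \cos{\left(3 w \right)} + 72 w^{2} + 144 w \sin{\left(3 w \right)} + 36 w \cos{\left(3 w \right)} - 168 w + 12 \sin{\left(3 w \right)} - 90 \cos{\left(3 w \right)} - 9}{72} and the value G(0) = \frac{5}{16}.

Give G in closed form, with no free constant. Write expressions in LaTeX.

G(w) = \frac{w^{6}}{3} - \frac{2 w^{5}}{9} + \frac{w^{4} \sin{\left(3 w \right)}}{3} + \frac{3 w^{4}}{4} - \frac{2 w^{3} \sin{\left(3 w \right)}}{9} + \frac{w^{3}}{3} + w^{2} \sin{\left(3 w \right)} - \frac{7 w^{2}}{6} + \frac{w \sin{\left(3 w \right)}}{6} - \frac{w}{8} - \frac{5 \sin{\left(3 w \right)}}{12} + \frac{5}{16}

G'(w) has the shape u'v + uv' for u = \frac{w^{2}}{3} + \frac{\sin{\left(3 w \right)}}{3} - \frac{1}{4} and v = w^{4} - \frac{2 w^{3}}{3} + 3 w^{2} + \frac{w}{2} - \frac{5}{4} — it is the derivative of the product u*v.
A general antiderivative is \left(\frac{w^{2}}{3} + \frac{\sin{\left(3 w \right)}}{3} - \frac{1}{4}\right) \left(w^{4} - \frac{2 w^{3}}{3} + 3 w^{2} + \frac{w}{2} - \frac{5}{4}\right) + C.
The condition gives C = \frac{5}{16} - (\frac{5}{16}) = 0.
So G(w) = \frac{w^{6}}{3} - \frac{2 w^{5}}{9} + \frac{w^{4} \sin{\left(3 w \right)}}{3} + \frac{3 w^{4}}{4} - \frac{2 w^{3} \sin{\left(3 w \right)}}{9} + \frac{w^{3}}{3} + w^{2} \sin{\left(3 w \right)} - \frac{7 w^{2}}{6} + \frac{w \sin{\left(3 w \right)}}{6} - \frac{w}{8} - \frac{5 \sin{\left(3 w \right)}}{12} + \frac{5}{16}.
Check: d/dw[\frac{w^{6}}{3} - \frac{2 w^{5}}{9} + \frac{w^{4} \sin{\left(3 w \right)}}{3} + \frac{3 w^{4}}{4} - \frac{2 w^{3} \sin{\left(3 w \right)}}{9} + \frac{w^{3}}{3} + w^{2} \sin{\left(3 w \right)} - \frac{7 w^{2}}{6} + \frac{w \sin{\left(3 w \right)}}{6} - \frac{w}{8} - \frac{5 \sin{\left(3 w \right)}}{12} + \frac{5}{16}] = 2 w^{5} + w^{4} \cos{\left(3 w \right)} - \frac{10 w^{4}}{9} + \frac{4 w^{3} \sin{\left(3 w \right)}}{3} - \frac{2 w^{3} \cos{\left(3 w \right)}}{3} + 3 w^{3} - \frac{2 w^{2} \sin{\left(3 w \right)}}{3} + 3 w^{2} \cos{\left(3 w \right)} + w^{2} + 2 w \sin{\left(3 w \right)} + \frac{w \cos{\left(3 w \right)}}{2} - \frac{7 w}{3} + \frac{\sin{\left(3 w \right)}}{6} - \frac{5 \cos{\left(3 w \right)}}{4} - \frac{1}{8}, which equals G'(w).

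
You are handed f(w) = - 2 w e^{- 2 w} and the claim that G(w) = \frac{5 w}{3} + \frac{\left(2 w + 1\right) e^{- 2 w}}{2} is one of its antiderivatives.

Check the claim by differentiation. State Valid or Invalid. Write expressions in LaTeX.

Invalid: d/dw[G] - f = \frac{5}{3}, which is not 0.

d/dw[G] = \frac{\left(- 6 w + 5 e^{2 w}\right) e^{- 2 w}}{3}
d/dw[G] - f(w) = \frac{5}{3} != 0.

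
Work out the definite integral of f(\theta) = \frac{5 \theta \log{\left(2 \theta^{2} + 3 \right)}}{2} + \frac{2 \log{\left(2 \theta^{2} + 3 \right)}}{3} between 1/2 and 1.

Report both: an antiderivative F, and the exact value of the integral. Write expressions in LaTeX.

The integrand splits into summands that can be handled one at a time.
F(\theta) = \frac{30 \theta^{2} \log{\left(2 \theta^{2} + 3 \right)} - 30 \theta^{2} + 16 \theta \log{\left(2 \theta^{2} + 3 \right)} - 32 \theta + 45 \log{\left(\theta^{2} + \frac{3}{2} \right)} + 16 \sqrt{6} \operatorname{atan}{\left(\frac{\sqrt{6} \theta}{3} \right)}}{24} is an antiderivative of f.
Check: d/d\theta[\frac{30 \theta^{2} \log{\left(2 \theta^{2} + 3 \right)} - 30 \theta^{2} + 16 \theta \log{\left(2 \theta^{2} + 3 \right)} - 32 \theta + 45 \log{\left(\theta^{2} + \frac{3}{2} \right)} + 16 \sqrt{6} \operatorname{atan}{\left(\frac{\sqrt{6} \theta}{3} \right)}}{24}] = \frac{5 \theta \log{\left(2 \theta^{2} + 3 \right)}}{2} + \frac{2 \log{\left(2 \theta^{2} + 3 \right)}}{3} = f(\theta).
F(1) = - \frac{31}{12} + \frac{2 \sqrt{6} \operatorname{atan}{\left(\frac{\sqrt{6}}{3} \right)}}{3} + \frac{15 \log{\left(\frac{5}{2} \right)}}{8} + \frac{23 \log{\left(5 \right)}}{12}; F(1/2) = - \frac{47}{48} + \frac{2 \sqrt{6} \operatorname{atan}{\left(\frac{\sqrt{6}}{6} \right)}}{3} + \frac{31 \log{\left(\frac{7}{2} \right)}}{48} + \frac{15 \log{\left(\frac{7}{4} \right)}}{8}.
Integral = F(1) - F(1/2) = - \frac{77}{48} - \frac{15 \log{\left(\frac{7}{4} \right)}}{8} - \frac{31 \log{\left(\frac{7}{2} \right)}}{48} - \frac{2 \sqrt{6} \operatorname{atan}{\left(\frac{\sqrt{6}}{6} \right)}}{3} + \frac{2 \sqrt{6} \operatorname{atan}{\left(\frac{\sqrt{6}}{3} \right)}}{3} + \frac{15 \log{\left(\frac{5}{2} \right)}}{8} + \frac{23 \log{\left(5 \right)}}{12}.

Antiderivative: F(\theta) = \frac{30 \theta^{2} \log{\left(2 \theta^{2} + 3 \right)} - 30 \theta^{2} + 16 \theta \log{\left(2 \theta^{2} + 3 \right)} - 32 \theta + 45 \log{\left(\theta^{2} + \frac{3}{2} \right)} + 16 \sqrt{6} \operatorname{atan}{\left(\frac{\sqrt{6} \theta}{3} \right)}}{24}; value = - \frac{77}{48} - \frac{15 \log{\left(\frac{7}{4} \right)}}{8} - \frac{31 \log{\left(\frac{7}{2} \right)}}{48} - \frac{2 \sqrt{6} \operatorname{atan}{\left(\frac{\sqrt{6}}{6} \right)}}{3} + \frac{2 \sqrt{6} \operatorname{atan}{\left(\frac{\sqrt{6}}{3} \right)}}{3} + \frac{15 \log{\left(\frac{5}{2} \right)}}{8} + \frac{23 \log{\left(5 \right)}}{12}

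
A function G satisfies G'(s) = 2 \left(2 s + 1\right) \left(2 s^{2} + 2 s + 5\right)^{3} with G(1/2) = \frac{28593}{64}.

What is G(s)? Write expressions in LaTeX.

G(s) = \frac{16 s^{8} + 64 s^{7} + 256 s^{6} + 544 s^{5} + 1096 s^{4} + 1360 s^{3} + 1600 s^{2} + 1000 s + 627}{4}

The substitution u = - 2 s^{2} - 2 s - 5 works: G'(s) is exactly (dG/du)*(du/ds) for that inner function.
A general antiderivative is \frac{\left(- 2 s^{2} - 2 s - 5\right)^{4}}{4} + C.
The condition gives C = \frac{28593}{64} - (\frac{28561}{64}) = \frac{1}{2}.
So G(s) = \frac{16 s^{8} + 64 s^{7} + 256 s^{6} + 544 s^{5} + 1096 s^{4} + 1360 s^{3} + 1600 s^{2} + 1000 s + 627}{4}.
Check: d/ds[\frac{16 s^{8} + 64 s^{7} + 256 s^{6} + 544 s^{5} + 1096 s^{4} + 1360 s^{3} + 1600 s^{2} + 1000 s + 627}{4}] = 32 s^{7} + 112 s^{6} + 384 s^{5} + 680 s^{4} + 1096 s^{3} + 1020 s^{2} + 800 s + 250, which equals G'(s).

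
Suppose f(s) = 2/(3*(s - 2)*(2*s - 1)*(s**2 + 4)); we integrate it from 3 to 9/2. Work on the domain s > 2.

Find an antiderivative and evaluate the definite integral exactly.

The denominator factors as 3*(s - 2)*(2*s - 1)*(s**2 + 4); partial fractions split f into directly integrable pieces: (5*s - 6)/(204*(s**2 + 4)) - 16/(153*(2*s - 1)) + 1/(36*(s - 2)).
F(s) = log(s - 2)/36 - 8*log(s - 1/2)/153 + 5*log(s**2 + 4)/408 - atan(s/2)/68 is an antiderivative of f.
Check: d/ds[log(s - 2)/36 - 8*log(s - 1/2)/153 + 5*log(s**2 + 4)/408 - atan(s/2)/68] = 2/(6*s**4 - 15*s**3 + 30*s**2 - 60*s + 24), which equals f(s).
F(9/2) = -8*log(4)/153 - atan(9/4)/68 + log(5/2)/36 + 5*log(97/4)/408; F(3) = -8*log(5/2)/153 - atan(3/2)/68 + 5*log(13)/408.
Integral = F(9/2) - F(3) = -8*log(4)/153 - 5*log(13)/408 - atan(9/4)/68 + atan(3/2)/68 + 5*log(97/4)/408 + 49*log(5/2)/612.

Antiderivative: F(s) = log(s - 2)/36 - 8*log(s - 1/2)/153 + 5*log(s**2 + 4)/408 - atan(s/2)/68; value = -8*log(4)/153 - 5*log(13)/408 - atan(9/4)/68 + atan(3/2)/68 + 5*log(97/4)/408 + 49*log(5/2)/612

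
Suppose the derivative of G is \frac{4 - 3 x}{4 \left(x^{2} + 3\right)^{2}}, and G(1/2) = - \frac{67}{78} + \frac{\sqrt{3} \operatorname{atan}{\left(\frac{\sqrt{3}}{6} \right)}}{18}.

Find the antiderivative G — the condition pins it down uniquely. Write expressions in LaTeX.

G(x) = \frac{4 \sqrt{3} x^{2} \operatorname{atan}{\left(\frac{\sqrt{3} x}{3} \right)} - 72 x^{2} + 12 x + 12 \sqrt{3} \operatorname{atan}{\left(\frac{\sqrt{3} x}{3} \right)} - 189}{72 x^{2} + 216}

Recover the given G'(x) by differentiating a candidate G(x); any mismatch rules it out.
A general antiderivative is - \frac{- 4 x - 9}{24 x^{2} + 72} + \frac{\sqrt{3} \operatorname{atan}{\left(\frac{\sqrt{3} x}{3} \right)}}{18} + C.
The condition gives C = - \frac{67}{78} + \frac{\sqrt{3} \operatorname{atan}{\left(\frac{\sqrt{3}}{6} \right)}}{18} - (\frac{\sqrt{3} \operatorname{atan}{\left(\frac{\sqrt{3}}{6} \right)}}{18} + \frac{11}{78}) = -1.
So G(x) = \frac{4 \sqrt{3} x^{2} \operatorname{atan}{\left(\frac{\sqrt{3} x}{3} \right)} - 72 x^{2} + 12 x + 12 \sqrt{3} \operatorname{atan}{\left(\frac{\sqrt{3} x}{3} \right)} - 189}{72 x^{2} + 216}.
Check: d/dx[\frac{4 \sqrt{3} x^{2} \operatorname{atan}{\left(\frac{\sqrt{3} x}{3} \right)} - 72 x^{2} + 12 x + 12 \sqrt{3} \operatorname{atan}{\left(\frac{\sqrt{3} x}{3} \right)} - 189}{72 x^{2} + 216}] = \frac{4 - 3 x}{4 x^{4} + 24 x^{2} + 36}, which equals G'(x).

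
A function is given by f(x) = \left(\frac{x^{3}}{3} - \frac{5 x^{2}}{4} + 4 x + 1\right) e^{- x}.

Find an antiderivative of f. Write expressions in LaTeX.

An antiderivative is F(x) = \frac{\left(- 4 x^{3} + 3 x^{2} - 42 x - 54\right) e^{- x}}{12}.

f has the shape u'v + uv' for u = - \frac{x^{3}}{3} + \frac{x^{2}}{4} - \frac{7 x}{2} - \frac{9}{2} and v = e^{- x} — it is the derivative of the product u*v.
Check: d/dx[\frac{\left(- 4 x^{3} + 3 x^{2} - 42 x - 54\right) e^{- x}}{12}] = \frac{\left(4 x^{3} - 15 x^{2} + 48 x + 12\right) e^{- x}}{12}, which equals f(x).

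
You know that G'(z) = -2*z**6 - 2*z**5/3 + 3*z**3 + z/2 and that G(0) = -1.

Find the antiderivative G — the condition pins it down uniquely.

G(z) = -2*z**7/7 - z**6/9 + 3*z**4/4 + z**2/4 - 1

The integrand splits into summands that can be handled one at a time.
A general antiderivative is -2*z**7/7 - z**6/9 + 3*z**4/4 + z**2/4 + C.
The condition gives C = -1 - (0) = -1.
So G(z) = -2*z**7/7 - z**6/9 + 3*z**4/4 + z**2/4 - 1.
Check: d/dz[-2*z**7/7 - z**6/9 + 3*z**4/4 + z**2/4 - 1] = -2*z**6 - 2*z**5/3 + 3*z**3 + z/2 = G'(z).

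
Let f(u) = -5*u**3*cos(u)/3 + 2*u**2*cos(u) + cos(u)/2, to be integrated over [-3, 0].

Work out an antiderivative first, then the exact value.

Integrate term by term and add the pieces.
F(u) = -(10*u**3*sin(u) - 12*u**2*sin(u) + 30*u**2*cos(u) - 60*u*sin(u) - 24*u*cos(u) + 21*sin(u) - 60*cos(u))/6 is an antiderivative of f.
Check: d/du[-(10*u**3*sin(u) - 12*u**2*sin(u) + 30*u**2*cos(u) - 60*u*sin(u) - 24*u*cos(u) + 21*sin(u) - 60*cos(u))/6] = -5*u**3*cos(u)/3 + 2*u**2*cos(u) + cos(u)/2 = f(u).
F(0) = 10; F(-3) = -59*sin(3)/2 - 47*cos(3).
Integral = F(0) - F(-3) = 47*cos(3) + 59*sin(3)/2 + 10.

Antiderivative: F(u) = -(10*u**3*sin(u) - 12*u**2*sin(u) + 30*u**2*cos(u) - 60*u*sin(u) - 24*u*cos(u) + 21*sin(u) - 60*cos(u))/6; value = 47*cos(3) + 59*sin(3)/2 + 10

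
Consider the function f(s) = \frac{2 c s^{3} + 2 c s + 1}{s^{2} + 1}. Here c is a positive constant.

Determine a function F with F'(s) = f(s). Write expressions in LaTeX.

Recover f(s) by differentiating a candidate F(s); any mismatch rules it out.
Check: d/ds[c s^{2} + \operatorname{atan}{\left(s \right)}] = \frac{2 c s^{3} + 2 c s + 1}{s^{2} + 1} = f(s).

An antiderivative is F(s) = c s^{2} + \operatorname{atan}{\left(s \right)}.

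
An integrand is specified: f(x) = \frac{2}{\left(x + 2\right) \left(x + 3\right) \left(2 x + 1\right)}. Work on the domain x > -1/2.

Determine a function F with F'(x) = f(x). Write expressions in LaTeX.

Factor the denominator (\left(x + 2\right) \left(x + 3\right) \left(2 x + 1\right)) and decompose: f = \frac{8}{15 \left(2 x + 1\right)} + \frac{2}{5 \left(x + 3\right)} - \frac{2}{3 \left(x + 2\right)}; each piece integrates to a log, atan, or power term.
Check: d/dx[\frac{4 \log{\left(x + \frac{1}{2} \right)}}{15} - \frac{2 \log{\left(x + 2 \right)}}{3} + \frac{2 \log{\left(x + 3 \right)}}{5}] = \frac{2}{2 x^{3} + 11 x^{2} + 17 x + 6}, which equals f(x).

An antiderivative is F(x) = \frac{4 \log{\left(x + \frac{1}{2} \right)}}{15} - \frac{2 \log{\left(x + 2 \right)}}{3} + \frac{2 \log{\left(x + 3 \right)}}{5}.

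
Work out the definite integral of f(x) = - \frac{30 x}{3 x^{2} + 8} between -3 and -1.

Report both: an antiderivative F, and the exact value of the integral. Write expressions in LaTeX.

f matches the chain-rule pattern g'(h)*h' with inner function h(x) = \frac{3 x^{2}}{2} + 4; substituting u = h(x) collapses the integral.
F(x) = - 5 \log{\left(\frac{3 x^{2}}{2} + 4 \right)} is an antiderivative of f.
Check: d/dx[- 5 \log{\left(\frac{3 x^{2}}{2} + 4 \right)}] = - \frac{30 x}{3 x^{2} + 8} = f(x).
F(-1) = - 5 \log{\left(\frac{11}{2} \right)}; F(-3) = - 5 \log{\left(\frac{35}{2} \right)}.
Integral = F(-1) - F(-3) = - 5 \log{\left(\frac{11}{2} \right)} + 5 \log{\left(\frac{35}{2} \right)}.

Antiderivative: F(x) = - 5 \log{\left(\frac{3 x^{2}}{2} + 4 \right)}; value = - 5 \log{\left(\frac{11}{2} \right)} + 5 \log{\left(\frac{35}{2} \right)}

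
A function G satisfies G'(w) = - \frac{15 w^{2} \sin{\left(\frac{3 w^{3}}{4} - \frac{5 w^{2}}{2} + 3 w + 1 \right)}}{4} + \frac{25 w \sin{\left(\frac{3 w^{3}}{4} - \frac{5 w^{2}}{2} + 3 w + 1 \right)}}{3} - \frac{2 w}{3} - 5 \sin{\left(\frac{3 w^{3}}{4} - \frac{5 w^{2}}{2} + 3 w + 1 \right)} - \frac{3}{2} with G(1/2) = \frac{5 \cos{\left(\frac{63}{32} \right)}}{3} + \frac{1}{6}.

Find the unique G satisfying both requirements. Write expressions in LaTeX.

G(w) = - \frac{w^{2}}{3} - \frac{3 w}{2} + \frac{5 \cos{\left(\frac{3 w^{3}}{4} - \frac{5 w^{2}}{2} + 3 w + 1 \right)}}{3} + 1

Integrate term by term and add the pieces.
A general antiderivative is - \frac{w^{2}}{3} - \frac{3 w}{2} + \frac{5 \cos{\left(\frac{3 w^{3}}{4} - \frac{5 w^{2}}{2} + 3 w + 1 \right)}}{3} + \frac{1}{2} + C.
The condition gives C = \frac{5 \cos{\left(\frac{63}{32} \right)}}{3} + \frac{1}{6} - (\frac{5 \cos{\left(\frac{63}{32} \right)}}{3} - \frac{1}{3}) = \frac{1}{2}.
So G(w) = - \frac{w^{2}}{3} - \frac{3 w}{2} + \frac{5 \cos{\left(\frac{3 w^{3}}{4} - \frac{5 w^{2}}{2} + 3 w + 1 \right)}}{3} + 1.
Check: d/dw[- \frac{w^{2}}{3} - \frac{3 w}{2} + \frac{5 \cos{\left(\frac{3 w^{3}}{4} - \frac{5 w^{2}}{2} + 3 w + 1 \right)}}{3} + 1] = - \frac{15 w^{2} \sin{\left(\frac{3 w^{3}}{4} - \frac{5 w^{2}}{2} + 3 w + 1 \right)}}{4} + \frac{25 w \sin{\left(\frac{3 w^{3}}{4} - \frac{5 w^{2}}{2} + 3 w + 1 \right)}}{3} - \frac{2 w}{3} - 5 \sin{\left(\frac{3 w^{3}}{4} - \frac{5 w^{2}}{2} + 3 w + 1 \right)} - \frac{3}{2} = G'(w).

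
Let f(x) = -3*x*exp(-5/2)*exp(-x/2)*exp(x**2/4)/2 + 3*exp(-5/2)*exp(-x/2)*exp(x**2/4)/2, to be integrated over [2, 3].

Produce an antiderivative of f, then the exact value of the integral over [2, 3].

f matches the chain-rule pattern g'(h)*h' with inner function h(x) = x**2/4 - x/2 - 5/2; substituting u = h(x) collapses the integral.
F(x) = -3*exp(x**2/4 - x/2 - 5/2) is an antiderivative of f.
Check: d/dx[-3*exp(x**2/4 - x/2 - 5/2)] = (3 - 3*x)*exp(-5/2)*exp(-x/2)*exp(x**2/4)/2, which equals f(x).
F(3) = -3*exp(-7/4); F(2) = -3*exp(-5/2).
Integral = F(3) - F(2) = -3*exp(-7/4) + 3*exp(-5/2).

Antiderivative: F(x) = -3*exp(x**2/4 - x/2 - 5/2); value = -3*exp(-7/4) + 3*exp(-5/2)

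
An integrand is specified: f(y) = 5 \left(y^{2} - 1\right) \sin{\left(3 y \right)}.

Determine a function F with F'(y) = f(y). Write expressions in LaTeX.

Check any antiderivative F(y) by computing F'(y) and comparing it with f(y).
Check: d/dy[- \frac{5 y^{2} \cos{\left(3 y \right)}}{3} + \frac{10 y \sin{\left(3 y \right)}}{9} + \frac{55 \cos{\left(3 y \right)}}{27}] = 5 y^{2} \sin{\left(3 y \right)} - 5 \sin{\left(3 y \right)}, which equals f(y).

An antiderivative is F(y) = - \frac{5 y^{2} \cos{\left(3 y \right)}}{3} + \frac{10 y \sin{\left(3 y \right)}}{9} + \frac{55 \cos{\left(3 y \right)}}{27}.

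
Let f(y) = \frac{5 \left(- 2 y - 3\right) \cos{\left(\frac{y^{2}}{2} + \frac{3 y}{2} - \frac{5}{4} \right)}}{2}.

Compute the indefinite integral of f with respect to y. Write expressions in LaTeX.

The substitution u = \frac{y^{2}}{2} + \frac{3 y}{2} - \frac{5}{4} works: f is exactly (dF/du)*(du/dy) for that inner function.
Check: d/dy[- 5 \sin{\left(\frac{y^{2}}{2} + \frac{3 y}{2} - \frac{5}{4} \right)}] = - 5 y \cos{\left(\frac{y^{2}}{2} + \frac{3 y}{2} - \frac{5}{4} \right)} - \frac{15 \cos{\left(\frac{y^{2}}{2} + \frac{3 y}{2} - \frac{5}{4} \right)}}{2}, which equals f(y).

F(y) = - 5 \sin{\left(\frac{y^{2}}{2} + \frac{3 y}{2} - \frac{5}{4} \right)} + C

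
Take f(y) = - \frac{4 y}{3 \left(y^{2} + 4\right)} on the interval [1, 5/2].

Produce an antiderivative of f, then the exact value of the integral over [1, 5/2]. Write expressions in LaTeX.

The substitution u = y^{2} + 4 works: f is exactly (dF/du)*(du/dy) for that inner function.
F(y) = - \frac{2 \log{\left(y^{2} + 4 \right)}}{3} is an antiderivative of f.
Check: d/dy[- \frac{2 \log{\left(y^{2} + 4 \right)}}{3}] = - \frac{4 y}{3 y^{2} + 12}, which equals f(y).
F(5/2) = - \frac{2 \log{\left(\frac{41}{4} \right)}}{3}; F(1) = - \frac{2 \log{\left(5 \right)}}{3}.
Integral = F(5/2) - F(1) = - \frac{2 \log{\left(\frac{41}{4} \right)}}{3} + \frac{2 \log{\left(5 \right)}}{3}.

Antiderivative: F(y) = - \frac{2 \log{\left(y^{2} + 4 \right)}}{3}; value = - \frac{2 \log{\left(\frac{41}{4} \right)}}{3} + \frac{2 \log{\left(5 \right)}}{3}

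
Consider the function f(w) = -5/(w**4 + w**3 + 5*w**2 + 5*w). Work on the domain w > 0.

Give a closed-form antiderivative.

An antiderivative is F(w) = -log(w) + 5*log(w + 1)/6 + log(w**2 + 5)/12 + sqrt(5)*atan(sqrt(5)*w/5)/6.

Factor the denominator (w*(w + 1)*(w**2 + 5)) and decompose: f = (w + 5)/(6*(w**2 + 5)) + 5/(6*(w + 1)) - 1/w; each piece integrates to a log, atan, or power term.
Check: d/dw[-log(w) + 5*log(w + 1)/6 + log(w**2 + 5)/12 + sqrt(5)*atan(sqrt(5)*w/5)/6] = -5/(w**4 + w**3 + 5*w**2 + 5*w) = f(w).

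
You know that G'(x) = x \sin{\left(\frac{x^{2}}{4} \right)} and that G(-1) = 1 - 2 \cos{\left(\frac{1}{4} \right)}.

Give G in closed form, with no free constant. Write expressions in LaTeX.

G'(x) matches the chain-rule pattern g'(h)*h' with inner function h(x) = \frac{x^{2}}{4}; substituting u = h(x) collapses the integral.
A general antiderivative is - 2 \cos{\left(\frac{x^{2}}{4} \right)} + C.
The condition gives C = 1 - 2 \cos{\left(\frac{1}{4} \right)} - (- 2 \cos{\left(\frac{1}{4} \right)}) = 1.
So G(x) = 1 - 2 \cos{\left(\frac{x^{2}}{4} \right)}.
Check: d/dx[1 - 2 \cos{\left(\frac{x^{2}}{4} \right)}] = x \sin{\left(\frac{x^{2}}{4} \right)} = G'(x).

G(x) = 1 - 2 \cos{\left(\frac{x^{2}}{4} \right)}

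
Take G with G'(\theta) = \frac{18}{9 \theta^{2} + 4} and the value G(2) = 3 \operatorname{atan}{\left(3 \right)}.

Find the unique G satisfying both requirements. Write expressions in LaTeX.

G(\theta) = 3 \operatorname{atan}{\left(\frac{3 \theta}{2} \right)}

The proposed G(\theta) is checked by its d/d\theta: the result must match the given G'(\theta).
A general antiderivative is 3 \operatorname{atan}{\left(\frac{3 \theta}{2} \right)} + C.
The condition gives C = 3 \operatorname{atan}{\left(3 \right)} - (3 \operatorname{atan}{\left(3 \right)}) = 0.
So G(\theta) = 3 \operatorname{atan}{\left(\frac{3 \theta}{2} \right)}.
Check: d/d\theta[3 \operatorname{atan}{\left(\frac{3 \theta}{2} \right)}] = \frac{18}{9 \theta^{2} + 4} = G'(\theta).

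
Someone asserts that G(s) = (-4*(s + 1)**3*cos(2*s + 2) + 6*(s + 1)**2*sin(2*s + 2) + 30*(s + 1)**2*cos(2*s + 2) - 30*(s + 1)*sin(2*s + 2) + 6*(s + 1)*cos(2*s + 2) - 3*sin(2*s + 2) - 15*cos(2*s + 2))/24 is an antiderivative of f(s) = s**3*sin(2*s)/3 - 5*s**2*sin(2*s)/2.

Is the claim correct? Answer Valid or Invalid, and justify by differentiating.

Invalid: d/ds[G] - f = -s**3*sin(2*s)/3 + s**3*sin(2*s + 2)/3 + 5*s**2*sin(2*s)/2 - 3*s**2*sin(2*s + 2)/2 - 4*s*sin(2*s + 2) - 13*sin(2*s + 2)/6, which is not 0.

d/ds[G] = s**3*sin(2*s + 2)/3 - 3*s**2*sin(2*s + 2)/2 - 4*s*sin(2*s + 2) - 13*sin(2*s + 2)/6
d/ds[G] - f(s) = -s**3*sin(2*s)/3 + s**3*sin(2*s + 2)/3 + 5*s**2*sin(2*s)/2 - 3*s**2*sin(2*s + 2)/2 - 4*s*sin(2*s + 2) - 13*sin(2*s + 2)/6 != 0.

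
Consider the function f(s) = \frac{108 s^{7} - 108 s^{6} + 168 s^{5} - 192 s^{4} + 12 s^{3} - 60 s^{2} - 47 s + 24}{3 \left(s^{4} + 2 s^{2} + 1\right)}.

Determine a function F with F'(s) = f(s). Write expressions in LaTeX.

An antiderivative is F(s) = \left(3 s^{2} - 2 s - 2\right)^{2} - \frac{1}{2 \left(3 s^{2} + 3\right)}.

For F(s) to be correct the identity F'(s) - f(s) = 0 must hold.
Check: d/ds[\left(3 s^{2} - 2 s - 2\right)^{2} - \frac{1}{2 \left(3 s^{2} + 3\right)}] = \frac{108 s^{7} - 108 s^{6} + 168 s^{5} - 192 s^{4} + 12 s^{3} - 60 s^{2} - 47 s + 24}{3 s^{4} + 6 s^{2} + 3}, which equals f(s).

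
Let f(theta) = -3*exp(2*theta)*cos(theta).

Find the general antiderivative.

F(theta) = -3*exp(2*theta)*sin(theta)/5 - 6*exp(2*theta)*cos(theta)/5 + C

Whatever form F(theta) takes, F'(theta) = f(theta) is non-negotiable.
Check: d/dtheta[-3*exp(2*theta)*sin(theta)/5 - 6*exp(2*theta)*cos(theta)/5] = -3*exp(2*theta)*cos(theta) = f(theta).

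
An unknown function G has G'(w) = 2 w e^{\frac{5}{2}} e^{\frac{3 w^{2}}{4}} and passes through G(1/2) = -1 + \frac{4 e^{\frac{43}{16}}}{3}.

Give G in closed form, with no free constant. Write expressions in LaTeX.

G'(w) matches the chain-rule pattern g'(h)*h' with inner function h(w) = \frac{3 w^{2}}{4} + \frac{5}{2}; substituting u = h(w) collapses the integral.
A general antiderivative is \frac{4 e^{\frac{3 w^{2}}{4} + \frac{5}{2}}}{3} + C.
The condition gives C = -1 + \frac{4 e^{\frac{43}{16}}}{3} - (\frac{4 e^{\frac{43}{16}}}{3}) = -1.
So G(w) = \frac{4 e^{\frac{3 w^{2}}{4} + \frac{5}{2}}}{3} - 1.
Check: d/dw[\frac{4 e^{\frac{3 w^{2}}{4} + \frac{5}{2}}}{3} - 1] = 2 w e^{\frac{5}{2}} e^{\frac{3 w^{2}}{4}} = G'(w).

G(w) = \frac{4 e^{\frac{3 w^{2}}{4} + \frac{5}{2}}}{3} - 1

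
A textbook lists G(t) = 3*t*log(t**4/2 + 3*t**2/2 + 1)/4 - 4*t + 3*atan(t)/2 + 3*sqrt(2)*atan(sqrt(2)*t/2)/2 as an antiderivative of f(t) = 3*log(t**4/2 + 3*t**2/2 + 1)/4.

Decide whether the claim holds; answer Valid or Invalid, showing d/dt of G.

Invalid: d/dt[G] - f = -1, which is not 0.

d/dt[G] = 3*log(t**4/2 + 3*t**2/2 + 1)/4 - 1
d/dt[G] - f(t) = -1 != 0.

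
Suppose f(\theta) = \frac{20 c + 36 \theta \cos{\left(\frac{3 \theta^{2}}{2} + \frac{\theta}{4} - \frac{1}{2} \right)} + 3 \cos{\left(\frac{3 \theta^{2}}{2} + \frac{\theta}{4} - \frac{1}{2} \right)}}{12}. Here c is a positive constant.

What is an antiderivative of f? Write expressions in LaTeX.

Differentiate the proposed F(\theta) back; it has to land on f(\theta) exactly.
Check: d/d\theta[\frac{5 c \theta}{3} + \sin{\left(\frac{3 \theta^{2}}{2} + \frac{\theta}{4} - \frac{1}{2} \right)}] = \frac{5 c}{3} + 3 \theta \cos{\left(\frac{3 \theta^{2}}{2} + \frac{\theta}{4} - \frac{1}{2} \right)} + \frac{\cos{\left(\frac{3 \theta^{2}}{2} + \frac{\theta}{4} - \frac{1}{2} \right)}}{4}, which equals f(\theta).

An antiderivative is F(\theta) = \frac{5 c \theta}{3} + \sin{\left(\frac{3 \theta^{2}}{2} + \frac{\theta}{4} - \frac{1}{2} \right)}.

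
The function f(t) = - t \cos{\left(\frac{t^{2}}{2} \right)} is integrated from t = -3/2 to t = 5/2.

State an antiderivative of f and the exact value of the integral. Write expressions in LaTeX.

Antiderivative: F(t) = - \sin{\left(\frac{t^{2}}{2} \right)}; value = - \sin{\left(\frac{25}{8} \right)} + \sin{\left(\frac{9}{8} \right)}

f matches the chain-rule pattern g'(h)*h' with inner function h(t) = \frac{t^{2}}{2}; substituting u = h(t) collapses the integral.
F(t) = - \sin{\left(\frac{t^{2}}{2} \right)} is an antiderivative of f.
Check: d/dt[- \sin{\left(\frac{t^{2}}{2} \right)}] = - t \cos{\left(\frac{t^{2}}{2} \right)} = f(t).
F(5/2) = - \sin{\left(\frac{25}{8} \right)}; F(-3/2) = - \sin{\left(\frac{9}{8} \right)}.
Integral = F(5/2) - F(-3/2) = - \sin{\left(\frac{25}{8} \right)} + \sin{\left(\frac{9}{8} \right)}.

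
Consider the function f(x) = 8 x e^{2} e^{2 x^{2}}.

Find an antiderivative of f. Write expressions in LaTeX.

An antiderivative is F(x) = 2 e^{2} e^{2 x^{2}}.

f matches the chain-rule pattern g'(h)*h' with inner function h(x) = 2 x^{2} + 2; substituting u = h(x) collapses the integral.
Check: d/dx[2 e^{2} e^{2 x^{2}}] = 8 x e^{2} e^{2 x^{2}} = f(x).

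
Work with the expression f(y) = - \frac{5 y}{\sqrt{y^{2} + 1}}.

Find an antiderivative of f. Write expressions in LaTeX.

An antiderivative is F(y) = - 5 \sqrt{y^{2} + 1}.

The substitution u = y^{2} + 1 works: f is exactly (dF/du)*(du/dy) for that inner function.
Check: d/dy[- 5 \sqrt{y^{2} + 1}] = - \frac{5 y}{\sqrt{y^{2} + 1}} = f(y).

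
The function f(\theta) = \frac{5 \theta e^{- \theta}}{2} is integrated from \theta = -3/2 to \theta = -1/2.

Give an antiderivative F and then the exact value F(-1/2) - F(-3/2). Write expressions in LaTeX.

f has the shape u'v + uv' for u = - \frac{5 \theta}{2} - \frac{5}{2} and v = e^{- \theta} — it is the derivative of the product u*v.
F(\theta) = - \frac{5 \theta e^{- \theta}}{2} - \frac{5 e^{- \theta}}{2} is an antiderivative of f.
Check: d/d\theta[- \frac{5 \theta e^{- \theta}}{2} - \frac{5 e^{- \theta}}{2}] = \frac{5 \theta e^{- \theta}}{2} = f(\theta).
F(-1/2) = - \frac{5 e^{\frac{1}{2}}}{4}; F(-3/2) = \frac{5 e^{\frac{3}{2}}}{4}.
Integral = F(-1/2) - F(-3/2) = - \frac{5 e^{\frac{3}{2}}}{4} - \frac{5 e^{\frac{1}{2}}}{4}.

Antiderivative: F(\theta) = - \frac{5 \theta e^{- \theta}}{2} - \frac{5 e^{- \theta}}{2}; value = - \frac{5 e^{\frac{3}{2}}}{4} - \frac{5 e^{\frac{1}{2}}}{4}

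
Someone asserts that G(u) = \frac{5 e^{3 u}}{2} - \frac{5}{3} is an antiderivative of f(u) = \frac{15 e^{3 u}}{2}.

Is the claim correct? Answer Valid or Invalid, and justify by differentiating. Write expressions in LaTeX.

Valid. The derivative of G reproduces f.

d/du[G] = \frac{15 e^{3 u}}{2}
This equals f(u) exactly, so the claim holds.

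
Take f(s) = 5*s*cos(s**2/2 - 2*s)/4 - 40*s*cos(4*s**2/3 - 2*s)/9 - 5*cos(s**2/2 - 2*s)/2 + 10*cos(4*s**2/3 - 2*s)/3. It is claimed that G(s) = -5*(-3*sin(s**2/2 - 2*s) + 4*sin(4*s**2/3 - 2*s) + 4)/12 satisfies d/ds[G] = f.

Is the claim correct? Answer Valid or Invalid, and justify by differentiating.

Valid: G'(s) = f(s).

d/ds[G] = 5*s*cos(s**2/2 - 2*s)/4 - 40*s*cos(4*s**2/3 - 2*s)/9 - 5*cos(s**2/2 - 2*s)/2 + 10*cos(4*s**2/3 - 2*s)/3
This equals f(s) exactly, so the claim holds.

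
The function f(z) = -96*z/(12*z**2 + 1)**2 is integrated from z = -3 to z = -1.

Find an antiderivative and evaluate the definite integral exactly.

The substitution u = 4*z**2 + 1/3 works: f is exactly (dF/du)*(du/dz) for that inner function.
F(z) = 4/(12*z**2 + 1) is an antiderivative of f.
Check: d/dz[4/(12*z**2 + 1)] = -96*z/(144*z**4 + 24*z**2 + 1), which equals f(z).
F(-1) = 4/13; F(-3) = 4/109.
Integral = F(-1) - F(-3) = 384/1417.

Antiderivative: F(z) = 4/(12*z**2 + 1); value = 384/1417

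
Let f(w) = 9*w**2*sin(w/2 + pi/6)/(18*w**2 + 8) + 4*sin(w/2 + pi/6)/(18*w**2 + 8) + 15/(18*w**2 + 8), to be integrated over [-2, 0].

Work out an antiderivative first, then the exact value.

Antiderivative: F(w) = -cos(w/2 + pi/6) + 5*atan(3*w/2)/4; value = -sqrt(3)/2 + sin(1 + pi/3) + 5*atan(3)/4

The integrand splits into summands that can be handled one at a time.
F(w) = -cos(w/2 + pi/6) + 5*atan(3*w/2)/4 is an antiderivative of f.
Check: d/dw[-cos(w/2 + pi/6) + 5*atan(3*w/2)/4] = (9*w**2*sin(w/2 + pi/6) + 4*sin(w/2 + pi/6) + 15)/(18*w**2 + 8), which equals f(w).
F(0) = -sqrt(3)/2; F(-2) = -5*atan(3)/4 - sin(1 + pi/3).
Integral = F(0) - F(-2) = -sqrt(3)/2 + sin(1 + pi/3) + 5*atan(3)/4.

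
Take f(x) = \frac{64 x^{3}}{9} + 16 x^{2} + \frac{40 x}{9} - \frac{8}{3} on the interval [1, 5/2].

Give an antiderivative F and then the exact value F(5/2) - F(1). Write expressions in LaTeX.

Antiderivative: F(x) = \frac{16 x^{4}}{9} + \frac{16 x^{3}}{3} + \frac{20 x^{2}}{9} - \frac{8 x}{3}; value = \frac{460}{3}

f matches the chain-rule pattern g'(h)*h' with inner function h(x) = \frac{2 x^{2}}{3} + x - \frac{1}{3}; substituting u = h(x) collapses the integral.
F(x) = \frac{16 x^{4}}{9} + \frac{16 x^{3}}{3} + \frac{20 x^{2}}{9} - \frac{8 x}{3} is an antiderivative of f.
Check: d/dx[\frac{16 x^{4}}{9} + \frac{16 x^{3}}{3} + \frac{20 x^{2}}{9} - \frac{8 x}{3}] = \frac{64 x^{3}}{9} + 16 x^{2} + \frac{40 x}{9} - \frac{8}{3} = f(x).
F(5/2) = 160; F(1) = \frac{20}{3}.
Integral = F(5/2) - F(1) = \frac{460}{3}.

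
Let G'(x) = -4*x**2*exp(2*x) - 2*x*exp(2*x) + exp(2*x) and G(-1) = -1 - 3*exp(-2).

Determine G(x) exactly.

G(x) = x*(1 - 2*x)*exp(2*x) - 1

G'(x) has the shape u'v + uv' for u = -2*x**2 + x and v = exp(2*x) — it is the derivative of the product u*v.
A general antiderivative is (-2*x**2 + x)*exp(2*x) + C.
The condition gives C = -1 - 3*exp(-2) - (-3*exp(-2)) = -1.
So G(x) = x*(1 - 2*x)*exp(2*x) - 1.
Check: d/dx[x*(1 - 2*x)*exp(2*x) - 1] = -4*x**2*exp(2*x) - 2*x*exp(2*x) + exp(2*x) = G'(x).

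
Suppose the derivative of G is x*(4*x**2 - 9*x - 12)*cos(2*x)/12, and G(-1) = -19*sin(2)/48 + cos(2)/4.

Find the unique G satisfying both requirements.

G(x) = x**3*sin(2*x)/6 - 3*x**2*sin(2*x)/8 + x**2*cos(2*x)/4 - 3*x*sin(2*x)/4 - 3*x*cos(2*x)/8 + 3*sin(2*x)/16 - 3*cos(2*x)/8

Differentiate the proposed G(x) back; it has to land on the given G'(x).
A general antiderivative is x**3*sin(2*x)/6 - 3*x**2*sin(2*x)/8 + x**2*cos(2*x)/4 - 3*x*sin(2*x)/4 - 3*x*cos(2*x)/8 + 3*sin(2*x)/16 - 3*cos(2*x)/8 + C.
The condition gives C = -19*sin(2)/48 + cos(2)/4 - (-19*sin(2)/48 + cos(2)/4) = 0.
So G(x) = x**3*sin(2*x)/6 - 3*x**2*sin(2*x)/8 + x**2*cos(2*x)/4 - 3*x*sin(2*x)/4 - 3*x*cos(2*x)/8 + 3*sin(2*x)/16 - 3*cos(2*x)/8.
Check: d/dx[x**3*sin(2*x)/6 - 3*x**2*sin(2*x)/8 + x**2*cos(2*x)/4 - 3*x*sin(2*x)/4 - 3*x*cos(2*x)/8 + 3*sin(2*x)/16 - 3*cos(2*x)/8] = x**3*cos(2*x)/3 - 3*x**2*cos(2*x)/4 - x*cos(2*x), which equals G'(x).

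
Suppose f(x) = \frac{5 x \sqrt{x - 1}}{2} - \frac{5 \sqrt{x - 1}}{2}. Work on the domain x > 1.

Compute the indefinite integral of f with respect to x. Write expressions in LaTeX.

F(x) = \left(x - 1\right)^{\frac{5}{2}} + C

Integrate term by term and add the pieces.
Check: d/dx[\left(x - 1\right)^{\frac{5}{2}}] = \frac{5 x \sqrt{x - 1}}{2} - \frac{5 \sqrt{x - 1}}{2} = f(x).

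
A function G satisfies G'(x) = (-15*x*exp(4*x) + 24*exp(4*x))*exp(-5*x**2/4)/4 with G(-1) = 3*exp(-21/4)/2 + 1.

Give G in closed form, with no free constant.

G'(x) matches the chain-rule pattern g'(h)*h' with inner function h(x) = -5*x**2/4 + 4*x; substituting u = h(x) collapses the integral.
A general antiderivative is 3*exp(-5*x**2/4 + 4*x)/2 + C.
The condition gives C = 3*exp(-21/4)/2 + 1 - (3*exp(-21/4)/2) = 1.
So G(x) = 3*exp(4*x)*exp(-5*x**2/4)/2 + 1.
Check: d/dx[3*exp(4*x)*exp(-5*x**2/4)/2 + 1] = (-15*x*exp(4*x) + 24*exp(4*x))*exp(-5*x**2/4)/4 = G'(x).

G(x) = 3*exp(4*x)*exp(-5*x**2/4)/2 + 1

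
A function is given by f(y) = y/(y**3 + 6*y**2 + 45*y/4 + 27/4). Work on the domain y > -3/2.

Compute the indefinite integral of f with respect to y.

F(y) = 4*log(y + 3/2)/3 - 4*log(y + 3)/3 + 4/(4*y + 6) + C

The denominator factors as (y + 3)*(2*y + 3)**2; partial fractions split f into directly integrable pieces: 8/(3*(2*y + 3)) - 4/(2*y + 3)**2 - 4/(3*(y + 3)).
Check: d/dy[4*log(y + 3/2)/3 - 4*log(y + 3)/3 + 4/(4*y + 6)] = 4*y/(4*y**3 + 24*y**2 + 45*y + 27), which equals f(y).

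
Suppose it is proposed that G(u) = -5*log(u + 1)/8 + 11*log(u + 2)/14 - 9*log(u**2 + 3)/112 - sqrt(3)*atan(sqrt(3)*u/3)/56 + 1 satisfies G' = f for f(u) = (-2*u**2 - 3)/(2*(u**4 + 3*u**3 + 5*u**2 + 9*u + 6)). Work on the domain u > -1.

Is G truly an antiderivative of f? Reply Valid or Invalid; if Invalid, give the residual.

d/du[G] = (-2*u**2 - 3)/(2*u**4 + 6*u**3 + 10*u**2 + 18*u + 12)
This equals f(u) exactly, so the claim holds.

Valid - differentiating G returns exactly f.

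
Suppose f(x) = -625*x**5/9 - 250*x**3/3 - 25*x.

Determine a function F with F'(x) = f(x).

An antiderivative is F(x) = -5*(5*x**2 + 3)**3/54.

f matches the chain-rule pattern g'(h)*h' with inner function h(x) = 5*x**2/3 + 1; substituting u = h(x) collapses the integral.
Check: d/dx[-5*(5*x**2 + 3)**3/54] = -625*x**5/9 - 250*x**3/3 - 25*x = f(x).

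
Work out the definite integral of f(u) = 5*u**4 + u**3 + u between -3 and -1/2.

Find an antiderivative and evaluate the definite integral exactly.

The integrand splits into summands that can be handled one at a time.
F(u) = u**5 + u**4/4 + u**2/2 is an antiderivative of f.
Check: d/du[u**5 + u**4/4 + u**2/2] = 5*u**4 + u**3 + u = f(u).
F(-1/2) = 7/64; F(-3) = -873/4.
Integral = F(-1/2) - F(-3) = 13975/64.

Antiderivative: F(u) = u**5 + u**4/4 + u**2/2; value = 13975/64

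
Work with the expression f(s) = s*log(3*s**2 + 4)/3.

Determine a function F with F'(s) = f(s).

A first test for any F(s): its s-derivative must equal f(s) identically.
Check: d/ds[s**2*log(3*s**2 + 4)/6 - s**2/6 + 2*log(3*s**2 + 4)/9] = s*log(3*s**2 + 4)/3 = f(s).

An antiderivative is F(s) = s**2*log(3*s**2 + 4)/6 - s**2/6 + 2*log(3*s**2 + 4)/9.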